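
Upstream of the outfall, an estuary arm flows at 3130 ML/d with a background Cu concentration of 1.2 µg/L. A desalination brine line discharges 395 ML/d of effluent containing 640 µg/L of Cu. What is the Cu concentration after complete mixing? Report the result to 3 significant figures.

72.8 µg/L

After mixing, C = (3130·1.200 + 395.0·640.0) / 3525 = 256600/3525 = 72.78 µg/L.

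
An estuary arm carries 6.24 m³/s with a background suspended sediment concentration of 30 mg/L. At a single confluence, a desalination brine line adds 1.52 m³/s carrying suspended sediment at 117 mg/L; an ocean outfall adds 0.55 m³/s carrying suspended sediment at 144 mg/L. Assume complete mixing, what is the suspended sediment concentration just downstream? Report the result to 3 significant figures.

Conservation of mass: C = (6.240·30.00 + 1.520·117.0 + 0.5500·144.0) / 8.310 = 444.2/8.310 = 53.46 mg/L.

53.5 mg/L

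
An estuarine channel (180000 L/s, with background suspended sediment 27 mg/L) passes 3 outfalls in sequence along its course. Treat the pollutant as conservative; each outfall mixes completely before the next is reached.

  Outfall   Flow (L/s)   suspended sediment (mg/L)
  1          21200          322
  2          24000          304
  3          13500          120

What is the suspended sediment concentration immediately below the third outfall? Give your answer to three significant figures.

86.3 mg/L

Outfall 1: combined Q = 201200 L/s; C = (180000·27.00 + 21200·322.0)/201200 = 58.08 mg/L.
Outfall 2: combined Q = 225200 L/s; C = (201200·58.08 + 24000·304.0)/225200 = 84.29 mg/L.
Outfall 3: combined Q = 238700 L/s; C = (225200·84.29 + 13500·120.0)/238700 = 86.31 mg/L.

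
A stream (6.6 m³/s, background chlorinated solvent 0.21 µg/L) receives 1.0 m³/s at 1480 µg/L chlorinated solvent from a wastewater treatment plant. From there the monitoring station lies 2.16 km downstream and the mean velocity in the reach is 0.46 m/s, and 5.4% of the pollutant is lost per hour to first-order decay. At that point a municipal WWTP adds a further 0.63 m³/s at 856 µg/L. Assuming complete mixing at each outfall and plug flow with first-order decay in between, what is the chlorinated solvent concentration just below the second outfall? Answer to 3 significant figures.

233 µg/L

Mass balance: C = (6.600·0.2100 + 1.000·1480) / 7.600 = 1481/7.600 = 194.9 µg/L; combined flow 7.600 m³/s.
Travel time t = 2.16·1000 / 0.46 = 4696 s = 1.304 h.
5.4%/h lost → k = −ln(1 − 0.054) = 0.05551 h⁻¹.
Decay over the reach: 194.9·exp(−kt) = 194.9·0.9302 = 181.3 µg/L.
Second outfall: C = (7.600·181.3 + 0.6300·856.0)/8.230 = 233.0 µg/L.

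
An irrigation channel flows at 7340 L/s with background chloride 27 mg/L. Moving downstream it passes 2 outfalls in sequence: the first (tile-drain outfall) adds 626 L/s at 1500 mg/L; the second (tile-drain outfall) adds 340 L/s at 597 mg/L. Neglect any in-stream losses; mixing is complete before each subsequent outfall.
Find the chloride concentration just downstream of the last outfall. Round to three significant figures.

161 mg/L

Outfall 1: combined Q = 7966 L/s; C = (7340·27.00 + 626.0·1500)/7966 = 142.8 mg/L.
Outfall 2: combined Q = 8306 L/s; C = (7966·142.8 + 340.0·597.0)/8306 = 161.3 mg/L.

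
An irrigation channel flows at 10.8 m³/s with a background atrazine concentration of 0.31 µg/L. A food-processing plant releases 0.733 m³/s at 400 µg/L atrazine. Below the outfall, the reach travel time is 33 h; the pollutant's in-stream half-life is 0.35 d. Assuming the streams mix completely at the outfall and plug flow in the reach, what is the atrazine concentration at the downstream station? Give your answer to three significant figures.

1.69 µg/L

Mass balance: C = (10.80·0.3100 + 0.7330·400.0) / 11.53 = 296.5/11.53 = 25.71 µg/L.
Half-life 0.35 d → k = ln 2 / 0.35 = 1.980 d⁻¹.
Applying C = C₀e^(−kt): 25.71 × 0.06567 = 1.689 µg/L.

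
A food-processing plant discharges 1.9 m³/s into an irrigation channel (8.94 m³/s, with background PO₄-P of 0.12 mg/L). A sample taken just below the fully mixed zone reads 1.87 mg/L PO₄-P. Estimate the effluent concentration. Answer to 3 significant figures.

10.1 mg/L

Mass balance: 8.940·0.1200 + 1.900·Cₑ = 10.84·1.870
→ Cₑ = (10.84·1.870 − 8.940·0.1200) / 1.900 = 10.10 mg/L.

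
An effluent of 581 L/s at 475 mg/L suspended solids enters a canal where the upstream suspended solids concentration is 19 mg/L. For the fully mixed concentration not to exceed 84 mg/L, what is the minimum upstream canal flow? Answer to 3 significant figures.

3490 L/s

Set C_mix = 84: (Q·19.00 + 581.0·475.0) / (Q + 581.0) = 84
→ Q = 581.0·(475.0 − 84)/(84 − 19.00) = 3495 L/s.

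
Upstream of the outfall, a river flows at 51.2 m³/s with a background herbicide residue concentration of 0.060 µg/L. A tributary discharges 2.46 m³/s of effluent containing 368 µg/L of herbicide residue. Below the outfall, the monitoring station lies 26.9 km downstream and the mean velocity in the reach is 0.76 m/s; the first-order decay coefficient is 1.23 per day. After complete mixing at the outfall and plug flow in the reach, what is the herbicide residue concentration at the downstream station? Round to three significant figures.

10.2 µg/L

Flow-weighted average: C = (51.20·0.06000 + 2.460·368.0) / 53.66 = 908.4/53.66 = 16.93 µg/L.
Travel time t = 26.9·1000 / 0.76 = 35390 s = 9.832 h.
First-order decay: C = 16.93·exp(−k·t) = 16.93·0.6042 = 10.23 µg/L.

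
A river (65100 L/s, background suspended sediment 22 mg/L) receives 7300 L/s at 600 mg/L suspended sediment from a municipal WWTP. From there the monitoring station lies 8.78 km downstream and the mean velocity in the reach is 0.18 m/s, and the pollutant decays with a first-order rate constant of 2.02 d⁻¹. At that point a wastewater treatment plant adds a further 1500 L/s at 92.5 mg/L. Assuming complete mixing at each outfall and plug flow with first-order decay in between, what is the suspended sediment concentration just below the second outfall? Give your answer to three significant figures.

27.0 mg/L

Flow-weighted average: C = (65100·22.00 + 7300·600.0) / 72400 = 5812000/72400 = 80.28 mg/L; combined flow 72400 L/s.
Travel time t = 8.78·1000 / 0.18 = 48780 s = 13.55 h.
First-order decay: C = 80.28·exp(−k·t) = 80.28·0.3197 = 25.66 mg/L.
Second outfall: C = (72400·25.66 + 1500·92.50)/73900 = 27.02 mg/L.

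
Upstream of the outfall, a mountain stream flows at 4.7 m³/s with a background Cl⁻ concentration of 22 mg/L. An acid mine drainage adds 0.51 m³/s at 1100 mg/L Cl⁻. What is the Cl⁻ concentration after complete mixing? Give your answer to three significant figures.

128 mg/L

Conservation of mass: C = (4.700·22.00 + 0.5100·1100) / 5.210 = 664.4/5.210 = 127.5 mg/L.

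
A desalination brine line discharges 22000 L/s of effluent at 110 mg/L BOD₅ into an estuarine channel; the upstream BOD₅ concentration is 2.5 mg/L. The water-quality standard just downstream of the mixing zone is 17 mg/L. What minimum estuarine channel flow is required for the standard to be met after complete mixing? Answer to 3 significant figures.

Set C_mix = 17: (Q·2.500 + 22000·110.0) / (Q + 22000) = 17
→ Q = 22000·(110.0 − 17)/(17 − 2.500) = 141100 L/s.

141000 L/s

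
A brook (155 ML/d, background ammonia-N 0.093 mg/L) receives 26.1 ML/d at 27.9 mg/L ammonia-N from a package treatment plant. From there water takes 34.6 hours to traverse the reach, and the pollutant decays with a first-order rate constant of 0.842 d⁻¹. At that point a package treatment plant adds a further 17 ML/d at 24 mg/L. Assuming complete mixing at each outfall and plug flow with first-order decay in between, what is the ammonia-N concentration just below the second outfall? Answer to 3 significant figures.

After mixing, C = (155.0·0.09300 + 26.10·27.90) / 181.1 = 742.6/181.1 = 4.101 mg/L; combined flow 181.1 ML/d.
Decay over the reach: 4.101·exp(−kt) = 4.101·0.2970 = 1.218 mg/L.
Second outfall: C = (181.1·1.218 + 17.00·24.00)/198.1 = 3.173 mg/L.

3.17 mg/L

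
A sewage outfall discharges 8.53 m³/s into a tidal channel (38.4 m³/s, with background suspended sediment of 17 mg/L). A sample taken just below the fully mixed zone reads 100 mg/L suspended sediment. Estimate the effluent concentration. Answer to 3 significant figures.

Mass balance: 38.40·17.00 + 8.530·Cₑ = 46.93·100.0
→ Cₑ = (46.93·100.0 − 38.40·17.00) / 8.530 = 473.6 mg/L.

474 mg/L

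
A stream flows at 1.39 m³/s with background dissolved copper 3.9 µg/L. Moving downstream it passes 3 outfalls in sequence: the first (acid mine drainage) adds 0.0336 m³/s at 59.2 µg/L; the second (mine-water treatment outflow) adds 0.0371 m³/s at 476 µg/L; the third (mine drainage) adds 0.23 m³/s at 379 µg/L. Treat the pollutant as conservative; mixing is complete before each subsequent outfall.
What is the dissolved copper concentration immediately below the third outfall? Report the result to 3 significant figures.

After outfall 1: Q = 1.390 + 0.03360 = 1.424 m³/s; C = (1.390·3.900 + 0.03360·59.20)/1.424 = 5.205 µg/L.
After outfall 2: Q = 1.424 + 0.03710 = 1.461 m³/s; C = (1.424·5.205 + 0.03710·476.0)/1.461 = 17.16 µg/L.
After outfall 3: Q = 1.461 + 0.2300 = 1.691 m³/s; C = (1.461·17.16 + 0.2300·379.0)/1.691 = 66.39 µg/L.

66.4 µg/L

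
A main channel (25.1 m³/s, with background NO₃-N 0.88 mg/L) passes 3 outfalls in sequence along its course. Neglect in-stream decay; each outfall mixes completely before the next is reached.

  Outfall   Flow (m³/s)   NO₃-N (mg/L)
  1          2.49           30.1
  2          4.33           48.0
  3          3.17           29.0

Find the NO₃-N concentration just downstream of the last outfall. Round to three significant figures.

11.3 mg/L

After outfall 1: Q = 25.10 + 2.490 = 27.59 m³/s; C = (25.10·0.8800 + 2.490·30.10)/27.59 = 3.517 mg/L.
After outfall 2: Q = 27.59 + 4.330 = 31.92 m³/s; C = (27.59·3.517 + 4.330·48.00)/31.92 = 9.551 mg/L.
After outfall 3: Q = 31.92 + 3.170 = 35.09 m³/s; C = (31.92·9.551 + 3.170·29.00)/35.09 = 11.31 mg/L.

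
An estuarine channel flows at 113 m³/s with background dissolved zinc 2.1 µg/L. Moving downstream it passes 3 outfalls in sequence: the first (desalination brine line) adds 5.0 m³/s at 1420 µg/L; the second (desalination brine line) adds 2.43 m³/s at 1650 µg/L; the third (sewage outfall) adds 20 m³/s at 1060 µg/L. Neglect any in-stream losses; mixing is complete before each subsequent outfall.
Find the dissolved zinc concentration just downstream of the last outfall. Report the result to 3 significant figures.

After outfall 1: Q = 113.0 + 5.000 = 118.0 m³/s; C = (113.0·2.100 + 5.000·1420)/118.0 = 62.18 µg/L.
After outfall 2: Q = 118.0 + 2.430 = 120.4 m³/s; C = (118.0·62.18 + 2.430·1650)/120.4 = 94.22 µg/L.
After outfall 3: Q = 120.4 + 20.00 = 140.4 m³/s; C = (120.4·94.22 + 20.00·1060)/140.4 = 231.8 µg/L.

232 µg/L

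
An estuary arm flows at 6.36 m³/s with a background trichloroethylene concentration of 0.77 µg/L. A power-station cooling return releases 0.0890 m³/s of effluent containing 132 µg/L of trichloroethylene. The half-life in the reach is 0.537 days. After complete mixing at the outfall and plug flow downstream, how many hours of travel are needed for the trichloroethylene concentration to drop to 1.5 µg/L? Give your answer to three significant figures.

10.1 h

Flow-weighted average: C = (6.360·0.7700 + 0.08900·132.0) / 6.449 = 16.65/6.449 = 2.581 µg/L.
Half-life 0.537 d → k = ln 2 / 0.537 = 1.291 d⁻¹.
2.581·exp(−k·t) = 1.5 → t = ln(2.581/1.5)/k = 36330 s = 10.09 h.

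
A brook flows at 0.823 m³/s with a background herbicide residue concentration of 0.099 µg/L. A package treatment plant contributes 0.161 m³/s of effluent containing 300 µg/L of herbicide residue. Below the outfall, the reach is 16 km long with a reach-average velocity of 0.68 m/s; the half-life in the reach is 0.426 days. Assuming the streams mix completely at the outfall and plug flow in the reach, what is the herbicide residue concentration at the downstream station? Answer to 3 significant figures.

31.6 µg/L

Mass balance: C = (0.8230·0.09900 + 0.1610·300.0) / 0.9840 = 48.38/0.9840 = 49.17 µg/L.
Travel time t = 16·1000 / 0.68 = 23530 s = 6.536 h.
Half-life 0.426 d → k = ln 2 / 0.426 = 1.627 d⁻¹.
After decay, C = 49.17 × e^(−kt) = 49.17 × 0.6420 = 31.57 µg/L.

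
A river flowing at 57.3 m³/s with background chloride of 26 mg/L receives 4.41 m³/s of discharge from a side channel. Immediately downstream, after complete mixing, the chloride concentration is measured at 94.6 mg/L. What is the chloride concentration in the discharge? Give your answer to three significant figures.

986 mg/L

Mass balance: 57.30·26.00 + 4.410·Cₑ = 61.71·94.60
→ Cₑ = (61.71·94.60 − 57.30·26.00) / 4.410 = 985.9 mg/L.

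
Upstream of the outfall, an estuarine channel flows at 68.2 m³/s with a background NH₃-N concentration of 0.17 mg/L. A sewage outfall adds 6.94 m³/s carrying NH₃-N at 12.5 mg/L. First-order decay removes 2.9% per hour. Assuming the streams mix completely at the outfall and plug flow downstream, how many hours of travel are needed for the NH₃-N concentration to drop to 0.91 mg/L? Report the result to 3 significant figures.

12.3 h

Flow-weighted average: C = (68.20·0.1700 + 6.940·12.50) / 75.14 = 98.34/75.14 = 1.309 mg/L.
2.9%/h lost → k = −ln(1 − 0.029) = 0.02943 h⁻¹.
1.309·exp(−k·t) = 0.91 → t = ln(1.309/0.91)/k = 44460 s = 12.35 h.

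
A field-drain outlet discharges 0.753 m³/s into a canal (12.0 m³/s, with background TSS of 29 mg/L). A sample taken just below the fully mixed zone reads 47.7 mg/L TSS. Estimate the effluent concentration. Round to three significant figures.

Mass balance: 12.00·29.00 + 0.7530·Cₑ = 12.75·47.70
→ Cₑ = (12.75·47.70 − 12.00·29.00) / 0.7530 = 345.7 mg/L.

346 mg/L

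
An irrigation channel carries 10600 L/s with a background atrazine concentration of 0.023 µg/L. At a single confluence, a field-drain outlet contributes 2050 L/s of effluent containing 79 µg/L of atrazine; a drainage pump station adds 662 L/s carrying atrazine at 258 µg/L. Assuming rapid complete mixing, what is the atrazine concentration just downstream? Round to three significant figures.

After mixing, C = (10600·0.02300 + 2050·79.00 + 662.0·258.0) / 13310 = 333000/13310 = 25.01 µg/L.

25.0 µg/L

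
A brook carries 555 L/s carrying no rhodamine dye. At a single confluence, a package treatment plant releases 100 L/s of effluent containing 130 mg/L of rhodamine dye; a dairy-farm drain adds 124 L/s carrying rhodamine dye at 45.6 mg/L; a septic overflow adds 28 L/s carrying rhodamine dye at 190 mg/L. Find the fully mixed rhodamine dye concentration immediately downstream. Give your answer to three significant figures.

Flow-weighted average: C = (555.0·0 + 100.0·130.0 + 124.0·45.60 + 28.00·190.0) / 807.0 = 23970/807.0 = 29.71 mg/L.

29.7 mg/L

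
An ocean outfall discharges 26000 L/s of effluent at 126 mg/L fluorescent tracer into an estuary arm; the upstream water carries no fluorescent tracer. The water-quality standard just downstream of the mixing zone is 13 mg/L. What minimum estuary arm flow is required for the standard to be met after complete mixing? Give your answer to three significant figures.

226000 L/s

Set C_mix = 13: (Q·0 + 26000·126.0) / (Q + 26000) = 13
→ Q = 26000·(126.0 − 13)/(13 − 0) = 226000 L/s.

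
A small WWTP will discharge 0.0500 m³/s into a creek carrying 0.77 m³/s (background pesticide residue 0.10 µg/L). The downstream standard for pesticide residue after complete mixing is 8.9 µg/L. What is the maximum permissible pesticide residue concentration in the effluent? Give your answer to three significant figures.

At the limit, (Qr·Cr + Qe·Cₑ)/(Qr + Qe) = 8.9:
Cₑ = (0.8200·8.9 − 0.7700·0.1000) / 0.05000 = 144.4 µg/L.

144 µg/L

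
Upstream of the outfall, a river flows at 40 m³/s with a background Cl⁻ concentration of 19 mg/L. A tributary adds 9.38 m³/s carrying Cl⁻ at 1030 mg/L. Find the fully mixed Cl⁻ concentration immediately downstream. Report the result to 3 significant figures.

Conservation of mass: C = (40.00·19.00 + 9.380·1030) / 49.38 = 10420/49.38 = 211.0 mg/L.

211 mg/L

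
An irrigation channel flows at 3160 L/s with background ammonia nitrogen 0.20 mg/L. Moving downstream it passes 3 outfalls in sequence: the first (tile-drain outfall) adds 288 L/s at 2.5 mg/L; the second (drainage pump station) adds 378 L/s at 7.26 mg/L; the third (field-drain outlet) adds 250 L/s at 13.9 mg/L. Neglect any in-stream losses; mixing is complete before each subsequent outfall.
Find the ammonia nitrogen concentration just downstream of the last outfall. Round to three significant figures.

1.86 mg/L

Below outfall 1: Q → 3448 L/s, C = (3160·0.2000 + 288.0·2.500)/3448 = 0.3921 mg/L.
Below outfall 2: Q → 3826 L/s, C = (3448·0.3921 + 378.0·7.260)/3826 = 1.071 mg/L.
Below outfall 3: Q → 4076 L/s, C = (3826·1.071 + 250.0·13.90)/4076 = 1.858 mg/L.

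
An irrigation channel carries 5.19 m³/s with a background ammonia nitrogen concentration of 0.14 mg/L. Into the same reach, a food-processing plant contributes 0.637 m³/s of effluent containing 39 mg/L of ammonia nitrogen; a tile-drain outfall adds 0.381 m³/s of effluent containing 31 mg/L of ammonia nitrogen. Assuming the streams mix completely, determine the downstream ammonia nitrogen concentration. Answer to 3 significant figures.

6.02 mg/L

Mass balance: C = (5.190·0.1400 + 0.6370·39.00 + 0.3810·31.00) / 6.208 = 37.38/6.208 = 6.021 mg/L.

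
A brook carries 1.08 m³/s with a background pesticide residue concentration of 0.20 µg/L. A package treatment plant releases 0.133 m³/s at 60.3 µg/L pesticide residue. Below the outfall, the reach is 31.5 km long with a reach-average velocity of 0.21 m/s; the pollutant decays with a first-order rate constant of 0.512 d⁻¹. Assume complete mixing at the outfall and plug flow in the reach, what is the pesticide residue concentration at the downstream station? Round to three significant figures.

Mass balance: C = (1.080·0.2000 + 0.1330·60.30) / 1.213 = 8.236/1.213 = 6.790 µg/L.
Travel time t = 31.5·1000 / 0.21 = 150000 s = 41.67 h.
Decay over the reach: 6.790·exp(−kt) = 6.790·0.4111 = 2.791 µg/L.

2.79 µg/L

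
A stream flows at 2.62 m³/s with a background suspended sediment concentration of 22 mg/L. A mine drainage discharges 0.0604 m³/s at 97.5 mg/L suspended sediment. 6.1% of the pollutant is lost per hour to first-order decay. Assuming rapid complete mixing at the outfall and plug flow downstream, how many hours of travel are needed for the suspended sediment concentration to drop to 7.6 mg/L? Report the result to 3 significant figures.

Flow-weighted average: C = (2.620·22.00 + 0.06040·97.50) / 2.680 = 63.53/2.680 = 23.70 mg/L.
6.1%/h lost → k = −ln(1 − 0.061) = 0.06294 h⁻¹.
23.70·exp(−k·t) = 7.6 → t = ln(23.70/7.6)/k = 65060 s = 18.07 h.

18.1 h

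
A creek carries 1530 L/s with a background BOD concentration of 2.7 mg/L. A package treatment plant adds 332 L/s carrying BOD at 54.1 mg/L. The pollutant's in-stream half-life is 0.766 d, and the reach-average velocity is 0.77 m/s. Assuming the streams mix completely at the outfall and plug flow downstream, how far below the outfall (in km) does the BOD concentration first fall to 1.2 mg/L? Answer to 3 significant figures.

168 km

Flow-weighted average: C = (1530·2.700 + 332.0·54.10) / 1862 = 22090/1862 = 11.86 mg/L.
Half-life 0.766 d → k = ln 2 / 0.766 = 0.9049 d⁻¹.
Set 11.86·exp(−k·t) = 1.2 → t = ln(11.86/1.2)/k = 218800 s = 60.77 h.
Distance = v·t = 0.77·218800 = 168500 m = 168.5 km.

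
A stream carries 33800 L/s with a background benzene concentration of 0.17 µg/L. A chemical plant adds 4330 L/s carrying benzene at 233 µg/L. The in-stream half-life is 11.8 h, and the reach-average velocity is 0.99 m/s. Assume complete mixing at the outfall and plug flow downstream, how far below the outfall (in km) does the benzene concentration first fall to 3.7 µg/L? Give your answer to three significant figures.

120 km

After mixing, C = (33800·0.1700 + 4330·233.0) / 38130 = 1015000/38130 = 26.61 µg/L.
Half-life 11.8 h → k = ln 2 / 11.8 = 0.05874 h⁻¹ = 1.410 d⁻¹.
Set 26.61·exp(−k·t) = 3.7 → t = ln(26.61/3.7)/k = 120900 s = 33.59 h.
Distance = v·t = 0.99·120900 = 119700 m = 119.7 km.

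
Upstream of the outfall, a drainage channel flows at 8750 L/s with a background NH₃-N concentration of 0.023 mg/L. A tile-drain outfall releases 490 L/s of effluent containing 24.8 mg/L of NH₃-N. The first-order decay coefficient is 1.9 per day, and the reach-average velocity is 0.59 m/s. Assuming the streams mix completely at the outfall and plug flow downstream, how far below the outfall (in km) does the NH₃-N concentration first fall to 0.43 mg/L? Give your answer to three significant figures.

Flow-weighted average: C = (8750·0.02300 + 490.0·24.80) / 9240 = 12350/9240 = 1.337 mg/L.
Set 1.337·exp(−k·t) = 0.43 → t = ln(1.337/0.43)/k = 51580 s = 14.33 h.
Distance = v·t = 0.59·51580 = 30430 m = 30.43 km.

30.4 km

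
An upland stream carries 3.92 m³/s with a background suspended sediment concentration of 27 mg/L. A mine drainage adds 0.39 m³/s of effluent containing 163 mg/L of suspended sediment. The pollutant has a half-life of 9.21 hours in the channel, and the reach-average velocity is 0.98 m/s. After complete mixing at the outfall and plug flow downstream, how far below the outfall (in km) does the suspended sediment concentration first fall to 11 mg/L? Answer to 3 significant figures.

59.7 km

Flow-weighted average: C = (3.920·27.00 + 0.3900·163.0) / 4.310 = 169.4/4.310 = 39.31 mg/L.
Half-life 9.21 h → k = ln 2 / 9.21 = 0.07526 h⁻¹ = 1.806 d⁻¹.
Set 39.31·exp(−k·t) = 11 → t = ln(39.31/11)/k = 60920 s = 16.92 h.
Distance = v·t = 0.98·60920 = 59700 m = 59.70 km.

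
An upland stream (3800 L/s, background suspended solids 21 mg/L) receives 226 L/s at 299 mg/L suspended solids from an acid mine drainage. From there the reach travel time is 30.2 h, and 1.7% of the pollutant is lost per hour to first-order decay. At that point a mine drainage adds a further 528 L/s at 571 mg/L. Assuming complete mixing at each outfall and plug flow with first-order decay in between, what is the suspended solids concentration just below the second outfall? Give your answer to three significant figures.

85.5 mg/L

Mass balance: C = (3800·21.00 + 226.0·299.0) / 4026 = 147400/4026 = 36.61 mg/L; combined flow 4026 L/s.
1.7%/h lost → k = −ln(1 − 0.017) = 0.01715 h⁻¹.
Decay over the reach: 36.61·exp(−kt) = 36.61·0.5958 = 21.81 mg/L.
At the second outfall, C = (4026·21.81 + 528.0·571.0) / (4026 + 528.0) = 85.48 mg/L.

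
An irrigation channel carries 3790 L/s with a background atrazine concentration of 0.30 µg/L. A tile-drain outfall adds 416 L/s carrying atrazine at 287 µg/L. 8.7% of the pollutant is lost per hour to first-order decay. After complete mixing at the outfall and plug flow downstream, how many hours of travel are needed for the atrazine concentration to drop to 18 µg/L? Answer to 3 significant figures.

5.11 h

After mixing, C = (3790·0.3000 + 416.0·287.0) / 4206 = 120500/4206 = 28.66 µg/L.
8.7%/h lost → k = −ln(1 − 0.087) = 0.09102 h⁻¹.
28.66·exp(−k·t) = 18 → t = ln(28.66/18)/k = 18390 s = 5.109 h.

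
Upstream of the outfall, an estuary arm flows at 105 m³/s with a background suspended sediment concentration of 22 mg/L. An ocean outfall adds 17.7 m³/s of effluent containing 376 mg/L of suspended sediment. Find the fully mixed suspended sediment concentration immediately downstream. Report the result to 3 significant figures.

73.1 mg/L

Flow-weighted average: C = (105.0·22.00 + 17.70·376.0) / 122.7 = 8965/122.7 = 73.07 mg/L.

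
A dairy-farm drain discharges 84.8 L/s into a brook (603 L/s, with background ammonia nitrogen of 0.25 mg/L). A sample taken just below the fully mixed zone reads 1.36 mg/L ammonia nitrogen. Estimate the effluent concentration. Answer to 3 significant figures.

Mass balance: 603.0·0.2500 + 84.80·Cₑ = 687.8·1.360
→ Cₑ = (687.8·1.360 − 603.0·0.2500) / 84.80 = 9.253 mg/L.

9.25 mg/L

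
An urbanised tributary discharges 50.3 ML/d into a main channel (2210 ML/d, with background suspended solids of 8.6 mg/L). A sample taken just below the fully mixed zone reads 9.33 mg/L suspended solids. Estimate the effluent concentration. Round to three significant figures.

Mass balance: 2210·8.600 + 50.30·Cₑ = 2260·9.330
→ Cₑ = (2260·9.330 − 2210·8.600) / 50.30 = 41.40 mg/L.

41.4 mg/L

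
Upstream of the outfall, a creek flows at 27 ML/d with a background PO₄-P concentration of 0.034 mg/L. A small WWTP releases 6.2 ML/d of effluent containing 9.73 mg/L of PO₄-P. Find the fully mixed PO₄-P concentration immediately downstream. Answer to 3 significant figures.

Flow-weighted average: C = (27.00·0.03400 + 6.200·9.730) / 33.20 = 61.24/33.20 = 1.845 mg/L.

1.84 mg/L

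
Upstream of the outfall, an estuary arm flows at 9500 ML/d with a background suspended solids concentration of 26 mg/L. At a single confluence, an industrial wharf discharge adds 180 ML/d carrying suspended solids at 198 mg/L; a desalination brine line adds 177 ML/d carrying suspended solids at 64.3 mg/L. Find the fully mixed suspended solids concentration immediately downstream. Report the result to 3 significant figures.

29.8 mg/L

Flow-weighted average: C = (9500·26.00 + 180.0·198.0 + 177.0·64.30) / 9857 = 294000/9857 = 29.83 mg/L.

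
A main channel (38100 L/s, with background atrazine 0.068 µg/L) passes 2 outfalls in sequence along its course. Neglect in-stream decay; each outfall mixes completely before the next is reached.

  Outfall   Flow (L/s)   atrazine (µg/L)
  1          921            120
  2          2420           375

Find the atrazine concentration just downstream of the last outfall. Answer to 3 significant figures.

24.6 µg/L

Outfall 1: combined Q = 39020 L/s; C = (38100·0.06800 + 921.0·120.0)/39020 = 2.899 µg/L.
Outfall 2: combined Q = 41440 L/s; C = (39020·2.899 + 2420·375.0)/41440 = 24.63 µg/L.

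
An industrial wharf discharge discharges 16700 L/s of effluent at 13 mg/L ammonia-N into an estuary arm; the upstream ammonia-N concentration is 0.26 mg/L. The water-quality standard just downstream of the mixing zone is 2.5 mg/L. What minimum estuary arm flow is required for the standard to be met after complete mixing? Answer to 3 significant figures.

Set C_mix = 2.5: (Q·0.2600 + 16700·13.00) / (Q + 16700) = 2.5
→ Q = 16700·(13.00 − 2.5)/(2.5 − 0.2600) = 78280 L/s.

78300 L/s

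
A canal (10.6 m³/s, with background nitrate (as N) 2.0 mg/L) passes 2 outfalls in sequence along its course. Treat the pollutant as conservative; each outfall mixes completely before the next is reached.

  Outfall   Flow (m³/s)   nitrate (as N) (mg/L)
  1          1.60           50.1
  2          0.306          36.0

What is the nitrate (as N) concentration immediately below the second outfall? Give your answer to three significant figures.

8.99 mg/L

After outfall 1: Q = 10.60 + 1.600 = 12.20 m³/s; C = (10.60·2.000 + 1.600·50.10)/12.20 = 8.308 mg/L.
After outfall 2: Q = 12.20 + 0.3060 = 12.51 m³/s; C = (12.20·8.308 + 0.3060·36.00)/12.51 = 8.986 mg/L.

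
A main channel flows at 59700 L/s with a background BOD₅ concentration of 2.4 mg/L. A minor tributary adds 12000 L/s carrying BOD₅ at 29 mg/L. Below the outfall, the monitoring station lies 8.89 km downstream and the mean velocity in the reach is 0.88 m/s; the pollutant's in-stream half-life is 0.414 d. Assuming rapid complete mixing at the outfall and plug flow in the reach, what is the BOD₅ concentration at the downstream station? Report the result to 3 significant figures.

5.63 mg/L

Conservation of mass: C = (59700·2.400 + 12000·29.00) / 71700 = 491300/71700 = 6.852 mg/L.
Travel time t = 8.89·1000 / 0.88 = 10100 s = 2.806 h.
Half-life 0.414 d → k = ln 2 / 0.414 = 1.674 d⁻¹.
After decay, C = 6.852 × e^(−kt) = 6.852 × 0.8222 = 5.634 mg/L.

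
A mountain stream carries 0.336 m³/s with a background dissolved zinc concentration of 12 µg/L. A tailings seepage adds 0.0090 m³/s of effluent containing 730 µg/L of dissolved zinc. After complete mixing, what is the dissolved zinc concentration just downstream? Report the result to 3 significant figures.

Mixed concentration C = ΣQC/ΣQ = (0.3360·12.00 + 0.009000·730.0) / 0.3450 = 10.60/0.3450 = 30.73 µg/L.

30.7 µg/L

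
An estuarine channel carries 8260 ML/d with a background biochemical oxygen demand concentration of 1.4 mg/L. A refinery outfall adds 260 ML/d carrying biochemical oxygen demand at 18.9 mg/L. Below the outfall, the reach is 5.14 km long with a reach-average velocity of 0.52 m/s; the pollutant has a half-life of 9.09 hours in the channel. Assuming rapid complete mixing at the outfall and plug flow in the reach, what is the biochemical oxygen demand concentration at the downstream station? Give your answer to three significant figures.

1.57 mg/L

Conservation of mass: C = (8260·1.400 + 260.0·18.90) / 8520 = 16480/8520 = 1.934 mg/L.
Travel time t = 5.14·1000 / 0.52 = 9885 s = 2.746 h.
Half-life 9.09 h → k = ln 2 / 9.09 = 0.07625 h⁻¹ = 1.830 d⁻¹.
Applying C = C₀e^(−kt): 1.934 × 0.8111 = 1.569 mg/L.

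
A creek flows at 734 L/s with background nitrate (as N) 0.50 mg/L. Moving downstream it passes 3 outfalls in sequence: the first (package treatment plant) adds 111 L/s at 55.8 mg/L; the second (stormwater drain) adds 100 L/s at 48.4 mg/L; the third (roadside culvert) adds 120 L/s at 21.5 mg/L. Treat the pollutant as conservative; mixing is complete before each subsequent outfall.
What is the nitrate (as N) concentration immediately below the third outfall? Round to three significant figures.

13.1 mg/L

Below outfall 1: Q → 845.0 L/s, C = (734.0·0.5000 + 111.0·55.80)/845.0 = 7.764 mg/L.
Below outfall 2: Q → 945.0 L/s, C = (845.0·7.764 + 100.0·48.40)/945.0 = 12.06 mg/L.
Below outfall 3: Q → 1065 L/s, C = (945.0·12.06 + 120.0·21.50)/1065 = 13.13 mg/L.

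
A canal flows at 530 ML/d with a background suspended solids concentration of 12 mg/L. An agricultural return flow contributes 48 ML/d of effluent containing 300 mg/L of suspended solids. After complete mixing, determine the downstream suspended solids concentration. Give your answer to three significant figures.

35.9 mg/L

After mixing, C = (530.0·12.00 + 48.00·300.0) / 578.0 = 20760/578.0 = 35.92 mg/L.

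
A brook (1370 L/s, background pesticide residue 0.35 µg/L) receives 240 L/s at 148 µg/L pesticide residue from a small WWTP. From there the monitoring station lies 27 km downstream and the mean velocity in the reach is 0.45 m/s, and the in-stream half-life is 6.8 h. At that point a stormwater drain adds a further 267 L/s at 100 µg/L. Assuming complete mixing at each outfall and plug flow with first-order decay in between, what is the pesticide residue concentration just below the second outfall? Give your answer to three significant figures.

17.7 µg/L

Mass balance: C = (1370·0.3500 + 240.0·148.0) / 1610 = 36000/1610 = 22.36 µg/L; combined flow 1610 L/s.
Travel time t = 27·1000 / 0.45 = 60000 s = 16.67 h.
Half-life 6.8 h → k = ln 2 / 6.8 = 0.1019 h⁻¹ = 2.446 d⁻¹.
Decay over the reach: 22.36·exp(−kt) = 22.36·0.1829 = 4.089 µg/L.
Second outfall: C = (1610·4.089 + 267.0·100.0)/1877 = 17.73 µg/L.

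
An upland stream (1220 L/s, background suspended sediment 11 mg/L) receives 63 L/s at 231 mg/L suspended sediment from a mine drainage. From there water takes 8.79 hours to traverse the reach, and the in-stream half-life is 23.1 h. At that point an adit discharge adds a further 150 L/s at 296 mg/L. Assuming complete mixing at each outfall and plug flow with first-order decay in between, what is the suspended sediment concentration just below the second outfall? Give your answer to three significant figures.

46.0 mg/L

After mixing, C = (1220·11.00 + 63.00·231.0) / 1283 = 27970/1283 = 21.80 mg/L; combined flow 1283 L/s.
Half-life 23.1 h → k = ln 2 / 23.1 = 0.03001 h⁻¹ = 0.7202 d⁻¹.
Applying C = C₀e^(−kt): 21.80 × 0.7682 = 16.75 mg/L.
Second outfall: C = (1283·16.75 + 150.0·296.0)/1433 = 45.98 mg/L.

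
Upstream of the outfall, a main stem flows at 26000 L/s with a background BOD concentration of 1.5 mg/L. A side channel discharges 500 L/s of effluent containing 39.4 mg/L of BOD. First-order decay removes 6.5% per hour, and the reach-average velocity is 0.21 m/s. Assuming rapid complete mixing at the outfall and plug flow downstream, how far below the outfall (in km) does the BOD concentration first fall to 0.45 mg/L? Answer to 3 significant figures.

17.9 km

Mass balance: C = (26000·1.500 + 500.0·39.40) / 26500 = 58700/26500 = 2.215 mg/L.
6.5%/h lost → k = −ln(1 − 0.065) = 0.06721 h⁻¹.
Set 2.215·exp(−k·t) = 0.45 → t = ln(2.215/0.45)/k = 85370 s = 23.71 h.
Distance = v·t = 0.21·85370 = 17930 m = 17.93 km.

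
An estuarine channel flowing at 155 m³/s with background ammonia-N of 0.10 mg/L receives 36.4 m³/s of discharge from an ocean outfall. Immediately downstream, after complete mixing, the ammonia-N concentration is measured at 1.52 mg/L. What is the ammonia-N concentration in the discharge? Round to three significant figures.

Mass balance: 155.0·0.1000 + 36.40·Cₑ = 191.4·1.520
→ Cₑ = (191.4·1.520 − 155.0·0.1000) / 36.40 = 7.567 mg/L.

7.57 mg/L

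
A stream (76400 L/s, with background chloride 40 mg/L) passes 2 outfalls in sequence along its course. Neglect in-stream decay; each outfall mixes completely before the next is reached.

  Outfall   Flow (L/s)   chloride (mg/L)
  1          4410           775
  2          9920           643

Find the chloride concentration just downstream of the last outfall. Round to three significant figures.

After outfall 1: Q = 76400 + 4410 = 80810 L/s; C = (76400·40.00 + 4410·775.0)/80810 = 80.11 mg/L.
After outfall 2: Q = 80810 + 9920 = 90730 L/s; C = (80810·80.11 + 9920·643.0)/90730 = 141.7 mg/L.

142 mg/L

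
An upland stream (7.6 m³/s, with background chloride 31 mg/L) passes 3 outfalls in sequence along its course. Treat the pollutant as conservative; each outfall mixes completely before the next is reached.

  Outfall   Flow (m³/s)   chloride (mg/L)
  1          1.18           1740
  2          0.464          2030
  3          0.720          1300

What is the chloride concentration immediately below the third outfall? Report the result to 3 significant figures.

418 mg/L

Outfall 1: combined Q = 8.780 m³/s; C = (7.600·31.00 + 1.180·1740)/8.780 = 260.7 mg/L.
Outfall 2: combined Q = 9.244 m³/s; C = (8.780·260.7 + 0.4640·2030)/9.244 = 349.5 mg/L.
Outfall 3: combined Q = 9.964 m³/s; C = (9.244·349.5 + 0.7200·1300)/9.964 = 418.2 mg/L.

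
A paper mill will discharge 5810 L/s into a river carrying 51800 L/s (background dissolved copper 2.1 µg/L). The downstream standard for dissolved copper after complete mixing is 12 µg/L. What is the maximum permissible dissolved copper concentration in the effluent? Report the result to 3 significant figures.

At the limit, (Qr·Cr + Qe·Cₑ)/(Qr + Qe) = 12:
Cₑ = (57610·12 − 51800·2.100) / 5810 = 100.3 µg/L.

100 µg/L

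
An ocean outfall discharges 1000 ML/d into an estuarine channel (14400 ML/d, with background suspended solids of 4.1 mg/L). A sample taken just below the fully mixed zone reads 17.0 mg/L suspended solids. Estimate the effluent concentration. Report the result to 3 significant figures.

203 mg/L

Mass balance: 14400·4.100 + 1000·Cₑ = 15400·17.00
→ Cₑ = (15400·17.00 − 14400·4.100) / 1000 = 202.8 mg/L.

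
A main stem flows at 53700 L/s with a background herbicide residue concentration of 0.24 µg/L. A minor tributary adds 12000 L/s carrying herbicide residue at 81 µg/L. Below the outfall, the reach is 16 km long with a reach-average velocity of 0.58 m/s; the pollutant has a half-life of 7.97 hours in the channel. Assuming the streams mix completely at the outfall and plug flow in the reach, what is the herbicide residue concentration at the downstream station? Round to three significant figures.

7.70 µg/L

Conservation of mass: C = (53700·0.2400 + 12000·81.00) / 65700 = 984900/65700 = 14.99 µg/L.
Travel time t = 16·1000 / 0.58 = 27590 s = 7.663 h.
Half-life 7.97 h → k = ln 2 / 7.97 = 0.08697 h⁻¹ = 2.087 d⁻¹.
First-order decay: C = 14.99·exp(−k·t) = 14.99·0.5135 = 7.698 µg/L.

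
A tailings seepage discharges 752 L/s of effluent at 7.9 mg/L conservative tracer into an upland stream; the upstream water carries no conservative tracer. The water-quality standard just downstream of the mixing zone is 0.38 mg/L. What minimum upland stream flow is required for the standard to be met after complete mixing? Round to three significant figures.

14900 L/s

Set C_mix = 0.38: (Q·0 + 752.0·7.900) / (Q + 752.0) = 0.38
→ Q = 752.0·(7.900 − 0.38)/(0.38 − 0) = 14880 L/s.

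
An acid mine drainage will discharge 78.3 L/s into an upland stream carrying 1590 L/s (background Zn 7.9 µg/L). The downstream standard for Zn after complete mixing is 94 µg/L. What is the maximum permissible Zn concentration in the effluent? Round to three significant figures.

At the limit, (Qr·Cr + Qe·Cₑ)/(Qr + Qe) = 94:
Cₑ = (1668·94 − 1590·7.900) / 78.30 = 1842 µg/L.

1840 µg/L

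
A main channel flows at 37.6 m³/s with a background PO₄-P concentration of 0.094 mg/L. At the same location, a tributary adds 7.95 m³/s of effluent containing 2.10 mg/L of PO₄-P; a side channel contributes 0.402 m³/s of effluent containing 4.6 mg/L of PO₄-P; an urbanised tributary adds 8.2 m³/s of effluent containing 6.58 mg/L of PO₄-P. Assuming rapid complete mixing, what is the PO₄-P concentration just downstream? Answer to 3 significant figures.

1.40 mg/L

After mixing, C = (37.60·0.09400 + 7.950·2.100 + 0.4020·4.600 + 8.200·6.580) / 54.15 = 76.03/54.15 = 1.404 mg/L.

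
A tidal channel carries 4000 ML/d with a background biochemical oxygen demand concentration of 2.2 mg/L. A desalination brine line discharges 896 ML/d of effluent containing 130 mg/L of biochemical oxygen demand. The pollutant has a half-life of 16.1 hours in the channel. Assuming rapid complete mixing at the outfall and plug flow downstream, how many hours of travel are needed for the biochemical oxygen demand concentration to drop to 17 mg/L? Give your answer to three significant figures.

9.50 h

After mixing, C = (4000·2.200 + 896.0·130.0) / 4896 = 125300/4896 = 25.59 mg/L.
Half-life 16.1 h → k = ln 2 / 16.1 = 0.04305 h⁻¹ = 1.033 d⁻¹.
25.59·exp(−k·t) = 17 → t = ln(25.59/17)/k = 34190 s = 9.498 h.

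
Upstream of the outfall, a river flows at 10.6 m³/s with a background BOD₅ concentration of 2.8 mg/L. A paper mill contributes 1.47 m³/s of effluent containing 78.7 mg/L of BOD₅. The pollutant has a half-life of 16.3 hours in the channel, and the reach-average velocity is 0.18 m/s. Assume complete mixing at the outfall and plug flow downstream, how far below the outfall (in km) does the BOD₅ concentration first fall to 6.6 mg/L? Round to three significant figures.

9.17 km

Mass balance: C = (10.60·2.800 + 1.470·78.70) / 12.07 = 145.4/12.07 = 12.04 mg/L.
Half-life 16.3 h → k = ln 2 / 16.3 = 0.04252 h⁻¹ = 1.021 d⁻¹.
Set 12.04·exp(−k·t) = 6.6 → t = ln(12.04/6.6)/k = 50920 s = 14.14 h.
Distance = v·t = 0.18·50920 = 9166 m = 9.166 km.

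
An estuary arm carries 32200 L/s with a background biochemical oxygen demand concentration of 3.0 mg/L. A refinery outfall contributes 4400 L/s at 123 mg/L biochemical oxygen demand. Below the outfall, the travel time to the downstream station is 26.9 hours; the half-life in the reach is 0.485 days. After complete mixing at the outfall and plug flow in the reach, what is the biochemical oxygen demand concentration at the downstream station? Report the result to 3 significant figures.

Mixed concentration C = ΣQC/ΣQ = (32200·3.000 + 4400·123.0) / 36600 = 637800/36600 = 17.43 mg/L.
Half-life 0.485 d → k = ln 2 / 0.485 = 1.429 d⁻¹.
Applying C = C₀e^(−kt): 17.43 × 0.2015 = 3.512 mg/L.

3.51 mg/L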